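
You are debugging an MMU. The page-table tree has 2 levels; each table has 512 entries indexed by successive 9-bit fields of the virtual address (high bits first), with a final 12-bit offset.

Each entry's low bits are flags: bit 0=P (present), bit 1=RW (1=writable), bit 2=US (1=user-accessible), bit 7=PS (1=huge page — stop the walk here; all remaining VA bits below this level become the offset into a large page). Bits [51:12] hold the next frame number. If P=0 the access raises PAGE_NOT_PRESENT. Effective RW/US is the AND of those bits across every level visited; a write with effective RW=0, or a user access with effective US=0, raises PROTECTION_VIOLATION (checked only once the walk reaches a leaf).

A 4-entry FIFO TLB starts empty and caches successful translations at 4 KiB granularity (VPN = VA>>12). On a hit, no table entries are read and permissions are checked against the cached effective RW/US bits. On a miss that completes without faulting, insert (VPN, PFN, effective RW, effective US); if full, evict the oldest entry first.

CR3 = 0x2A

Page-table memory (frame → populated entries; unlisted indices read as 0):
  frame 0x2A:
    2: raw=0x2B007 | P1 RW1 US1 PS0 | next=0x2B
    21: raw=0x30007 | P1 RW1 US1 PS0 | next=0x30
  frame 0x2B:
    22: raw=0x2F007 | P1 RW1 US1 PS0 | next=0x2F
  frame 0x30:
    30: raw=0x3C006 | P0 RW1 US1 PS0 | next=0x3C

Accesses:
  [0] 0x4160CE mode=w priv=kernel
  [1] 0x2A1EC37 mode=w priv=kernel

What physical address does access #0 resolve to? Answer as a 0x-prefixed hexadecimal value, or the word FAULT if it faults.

Per-access translation:
#0 VA=0x4160CE (w,kernel):
  L0 @0x2A[2] → 0x2B007  P=1,RW=1,US=1,PS=0
  L1 @0x2B[22] → 0x2F007  P=1,RW=1,US=1,PS=0
  ⇒ phys 0x2F0CE  [2 reads]
#1 VA=0x2A1EC37 (w,kernel):
  L0 @0x2A[21] → 0x30007  P=1,RW=1,US=1,PS=0
  L1 @0x30[30] → 0x3C006  P=0,RW=1,US=1,PS=0
  ✗ PAGE_NOT_PRESENT  [2 reads]

Access #0 PA: 0x2F0CE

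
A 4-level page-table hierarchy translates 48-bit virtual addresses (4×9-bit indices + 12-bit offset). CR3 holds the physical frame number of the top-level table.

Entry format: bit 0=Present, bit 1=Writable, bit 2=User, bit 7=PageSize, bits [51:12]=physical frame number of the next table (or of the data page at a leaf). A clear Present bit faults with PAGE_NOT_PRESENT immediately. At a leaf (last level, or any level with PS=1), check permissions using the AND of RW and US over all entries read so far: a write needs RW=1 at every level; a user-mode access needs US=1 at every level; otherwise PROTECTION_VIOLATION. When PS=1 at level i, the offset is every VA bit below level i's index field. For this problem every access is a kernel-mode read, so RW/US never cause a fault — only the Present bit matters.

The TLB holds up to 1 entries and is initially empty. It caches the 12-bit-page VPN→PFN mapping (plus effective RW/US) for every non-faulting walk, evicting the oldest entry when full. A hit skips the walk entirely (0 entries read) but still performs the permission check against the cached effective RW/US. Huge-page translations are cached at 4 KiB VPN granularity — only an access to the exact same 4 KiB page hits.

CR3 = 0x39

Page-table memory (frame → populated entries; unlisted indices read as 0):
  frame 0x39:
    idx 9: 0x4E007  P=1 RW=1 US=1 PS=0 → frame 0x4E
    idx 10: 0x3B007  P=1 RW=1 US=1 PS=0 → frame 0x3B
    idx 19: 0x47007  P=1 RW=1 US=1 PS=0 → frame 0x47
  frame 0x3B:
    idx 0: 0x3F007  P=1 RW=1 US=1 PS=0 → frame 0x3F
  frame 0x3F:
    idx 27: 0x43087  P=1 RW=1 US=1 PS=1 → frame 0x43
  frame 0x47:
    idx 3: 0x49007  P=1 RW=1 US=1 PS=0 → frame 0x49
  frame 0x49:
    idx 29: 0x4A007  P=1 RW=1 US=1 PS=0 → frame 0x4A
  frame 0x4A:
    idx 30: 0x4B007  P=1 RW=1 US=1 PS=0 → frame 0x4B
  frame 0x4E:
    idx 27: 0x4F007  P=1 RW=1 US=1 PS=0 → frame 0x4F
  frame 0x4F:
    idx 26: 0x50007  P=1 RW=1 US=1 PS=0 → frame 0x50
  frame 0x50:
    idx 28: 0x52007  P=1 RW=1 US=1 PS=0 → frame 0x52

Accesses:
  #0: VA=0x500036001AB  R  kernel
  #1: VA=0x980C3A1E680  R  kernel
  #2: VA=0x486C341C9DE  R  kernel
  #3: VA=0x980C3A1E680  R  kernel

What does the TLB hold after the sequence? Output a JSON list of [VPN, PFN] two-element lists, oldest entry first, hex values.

Trace:
#0 VA=0x500036001AB (r,kernel):
  L0: frame=0x39 idx=10 entry=0x3B007 [P=1 RW=1 US=1 PS=0]
  L1: frame=0x3B idx=0 entry=0x3F007 [P=1 RW=1 US=1 PS=0]
  L2: frame=0x3F idx=27 entry=0x43087 [P=1 RW=1 US=1 PS=1]
  → PA=0x431AB (huge @L2)  (3 entries read)
#1 VA=0x980C3A1E680 (r,kernel):
  L0: frame=0x39 idx=19 entry=0x47007 [P=1 RW=1 US=1 PS=0]
  L1: frame=0x47 idx=3 entry=0x49007 [P=1 RW=1 US=1 PS=0]
  L2: frame=0x49 idx=29 entry=0x4A007 [P=1 RW=1 US=1 PS=0]
  L3: frame=0x4A idx=30 entry=0x4B007 [P=1 RW=1 US=1 PS=0]
  → PA=0x4B680  (4 entries read)
#2 VA=0x486C341C9DE (r,kernel):
  L0: frame=0x39 idx=9 entry=0x4E007 [P=1 RW=1 US=1 PS=0]
  L1: frame=0x4E idx=27 entry=0x4F007 [P=1 RW=1 US=1 PS=0]
  L2: frame=0x4F idx=26 entry=0x50007 [P=1 RW=1 US=1 PS=0]
  L3: frame=0x50 idx=28 entry=0x52007 [P=1 RW=1 US=1 PS=0]
  → PA=0x529DE  (4 entries read)
#3 VA=0x980C3A1E680 (r,kernel):
  L0: frame=0x39 idx=19 entry=0x47007 [P=1 RW=1 US=1 PS=0]
  L1: frame=0x47 idx=3 entry=0x49007 [P=1 RW=1 US=1 PS=0]
  L2: frame=0x49 idx=29 entry=0x4A007 [P=1 RW=1 US=1 PS=0]
  L3: frame=0x4A idx=30 entry=0x4B007 [P=1 RW=1 US=1 PS=0]
  → PA=0x4B680  (4 entries read)

TLB: [["0x980C3A1E", "0x4B"]]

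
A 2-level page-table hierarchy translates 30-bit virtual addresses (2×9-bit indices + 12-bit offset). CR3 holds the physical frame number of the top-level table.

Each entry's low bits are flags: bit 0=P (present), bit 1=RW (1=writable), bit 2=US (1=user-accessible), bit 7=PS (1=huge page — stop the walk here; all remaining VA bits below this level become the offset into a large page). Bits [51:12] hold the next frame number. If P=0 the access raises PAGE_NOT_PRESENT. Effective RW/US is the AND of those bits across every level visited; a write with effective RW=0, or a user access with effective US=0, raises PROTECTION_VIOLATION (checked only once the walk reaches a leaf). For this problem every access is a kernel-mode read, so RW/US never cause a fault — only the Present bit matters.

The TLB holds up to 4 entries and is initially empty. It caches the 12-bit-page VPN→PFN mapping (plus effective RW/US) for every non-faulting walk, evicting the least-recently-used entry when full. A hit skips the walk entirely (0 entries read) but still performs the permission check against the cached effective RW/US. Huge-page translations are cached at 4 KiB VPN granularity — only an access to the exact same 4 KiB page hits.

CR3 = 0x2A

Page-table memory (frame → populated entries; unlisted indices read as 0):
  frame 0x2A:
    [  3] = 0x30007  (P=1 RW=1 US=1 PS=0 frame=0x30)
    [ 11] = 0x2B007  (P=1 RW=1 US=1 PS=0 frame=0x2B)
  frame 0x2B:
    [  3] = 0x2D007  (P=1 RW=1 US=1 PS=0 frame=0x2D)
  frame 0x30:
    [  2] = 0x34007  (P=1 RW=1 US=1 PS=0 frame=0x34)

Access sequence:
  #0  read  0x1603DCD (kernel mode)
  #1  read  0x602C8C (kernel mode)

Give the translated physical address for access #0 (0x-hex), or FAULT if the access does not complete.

Trace:
#0 VA=0x1603DCD (r,kernel):
  L0 @0x2A[11] → 0x2B007  P=1,RW=1,US=1,PS=0
  L1 @0x2B[3] → 0x2D007  P=1,RW=1,US=1,PS=0
  ⇒ phys 0x2DDCD  [2 reads]
#1 VA=0x602C8C (r,kernel):
  L0 @0x2A[3] → 0x30007  P=1,RW=1,US=1,PS=0
  L1 @0x30[2] → 0x34007  P=1,RW=1,US=1,PS=0
  ⇒ phys 0x34C8C  [2 reads]

Access #0 PA: 0x2DDCD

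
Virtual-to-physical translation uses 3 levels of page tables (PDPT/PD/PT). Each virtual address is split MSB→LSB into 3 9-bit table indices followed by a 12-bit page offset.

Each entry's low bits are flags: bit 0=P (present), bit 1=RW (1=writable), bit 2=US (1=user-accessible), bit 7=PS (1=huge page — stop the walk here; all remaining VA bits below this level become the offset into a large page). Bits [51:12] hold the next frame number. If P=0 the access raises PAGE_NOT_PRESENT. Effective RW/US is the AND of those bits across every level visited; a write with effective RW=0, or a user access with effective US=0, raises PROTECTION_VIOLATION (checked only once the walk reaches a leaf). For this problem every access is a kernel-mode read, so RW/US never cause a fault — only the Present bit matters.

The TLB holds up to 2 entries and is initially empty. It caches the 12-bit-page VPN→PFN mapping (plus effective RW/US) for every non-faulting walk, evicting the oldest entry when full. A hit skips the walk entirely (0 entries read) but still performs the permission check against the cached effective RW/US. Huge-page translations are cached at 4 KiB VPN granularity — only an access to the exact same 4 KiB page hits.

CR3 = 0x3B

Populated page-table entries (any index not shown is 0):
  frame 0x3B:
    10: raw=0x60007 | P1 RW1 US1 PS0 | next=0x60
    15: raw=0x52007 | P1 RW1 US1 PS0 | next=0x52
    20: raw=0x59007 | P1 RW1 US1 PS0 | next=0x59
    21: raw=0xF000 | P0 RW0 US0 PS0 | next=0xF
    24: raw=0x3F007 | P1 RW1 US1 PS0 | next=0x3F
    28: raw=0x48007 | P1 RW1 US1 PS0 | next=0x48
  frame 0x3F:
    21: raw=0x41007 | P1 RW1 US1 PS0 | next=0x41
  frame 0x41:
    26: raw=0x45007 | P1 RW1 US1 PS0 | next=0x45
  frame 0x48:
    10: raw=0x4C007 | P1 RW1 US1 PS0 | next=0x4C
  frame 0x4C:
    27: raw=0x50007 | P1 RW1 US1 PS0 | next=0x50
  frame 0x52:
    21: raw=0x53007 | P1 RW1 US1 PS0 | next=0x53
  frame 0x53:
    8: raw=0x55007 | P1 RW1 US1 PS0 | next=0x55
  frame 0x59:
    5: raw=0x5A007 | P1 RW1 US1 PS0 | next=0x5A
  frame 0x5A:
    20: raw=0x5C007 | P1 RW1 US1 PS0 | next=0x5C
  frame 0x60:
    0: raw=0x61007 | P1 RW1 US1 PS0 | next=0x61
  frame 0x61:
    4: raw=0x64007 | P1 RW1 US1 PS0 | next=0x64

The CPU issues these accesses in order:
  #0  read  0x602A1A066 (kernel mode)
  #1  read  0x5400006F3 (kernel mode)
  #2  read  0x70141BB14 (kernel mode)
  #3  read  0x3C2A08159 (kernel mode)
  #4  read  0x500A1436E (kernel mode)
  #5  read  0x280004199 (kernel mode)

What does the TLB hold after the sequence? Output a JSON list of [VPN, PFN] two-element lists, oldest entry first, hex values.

Per-access translation:
#0 VA=0x602A1A066 (r,kernel):
  [0] read 0x3B idx=24: raw=0x3F007 flags P=1 W=1 U=1 S=0
  [1] read 0x3F idx=21: raw=0x41007 flags P=1 W=1 U=1 S=0
  [2] read 0x41 idx=26: raw=0x45007 flags P=1 W=1 U=1 S=0
  ⇒ phys 0x45066  [3 reads]
#1 VA=0x5400006F3 (r,kernel):
  [0] read 0x3B idx=21: raw=0xF000 flags P=0 W=0 U=0 S=0
  ⇒ fault: PAGE_NOT_PRESENT  — 1 lookups
#2 VA=0x70141BB14 (r,kernel):
  [0] read 0x3B idx=28: raw=0x48007 flags P=1 W=1 U=1 S=0
  [1] read 0x48 idx=10: raw=0x4C007 flags P=1 W=1 U=1 S=0
  [2] read 0x4C idx=27: raw=0x50007 flags P=1 W=1 U=1 S=0
  ⇒ phys 0x50B14  [3 reads]
#3 VA=0x3C2A08159 (r,kernel):
  [0] read 0x3B idx=15: raw=0x52007 flags P=1 W=1 U=1 S=0
  [1] read 0x52 idx=21: raw=0x53007 flags P=1 W=1 U=1 S=0
  [2] read 0x53 idx=8: raw=0x55007 flags P=1 W=1 U=1 S=0
  ⇒ phys 0x55159  [3 reads]
#4 VA=0x500A1436E (r,kernel):
  [0] read 0x3B idx=20: raw=0x59007 flags P=1 W=1 U=1 S=0
  [1] read 0x59 idx=5: raw=0x5A007 flags P=1 W=1 U=1 S=0
  [2] read 0x5A idx=20: raw=0x5C007 flags P=1 W=1 U=1 S=0
  ⇒ phys 0x5C36E  [3 reads]
#5 VA=0x280004199 (r,kernel):
  [0] read 0x3B idx=10: raw=0x60007 flags P=1 W=1 U=1 S=0
  [1] read 0x60 idx=0: raw=0x61007 flags P=1 W=1 U=1 S=0
  [2] read 0x61 idx=4: raw=0x64007 flags P=1 W=1 U=1 S=0
  ⇒ phys 0x64199  [3 reads]

TLB: [["0x500A14", "0x5C"], ["0x280004", "0x64"]]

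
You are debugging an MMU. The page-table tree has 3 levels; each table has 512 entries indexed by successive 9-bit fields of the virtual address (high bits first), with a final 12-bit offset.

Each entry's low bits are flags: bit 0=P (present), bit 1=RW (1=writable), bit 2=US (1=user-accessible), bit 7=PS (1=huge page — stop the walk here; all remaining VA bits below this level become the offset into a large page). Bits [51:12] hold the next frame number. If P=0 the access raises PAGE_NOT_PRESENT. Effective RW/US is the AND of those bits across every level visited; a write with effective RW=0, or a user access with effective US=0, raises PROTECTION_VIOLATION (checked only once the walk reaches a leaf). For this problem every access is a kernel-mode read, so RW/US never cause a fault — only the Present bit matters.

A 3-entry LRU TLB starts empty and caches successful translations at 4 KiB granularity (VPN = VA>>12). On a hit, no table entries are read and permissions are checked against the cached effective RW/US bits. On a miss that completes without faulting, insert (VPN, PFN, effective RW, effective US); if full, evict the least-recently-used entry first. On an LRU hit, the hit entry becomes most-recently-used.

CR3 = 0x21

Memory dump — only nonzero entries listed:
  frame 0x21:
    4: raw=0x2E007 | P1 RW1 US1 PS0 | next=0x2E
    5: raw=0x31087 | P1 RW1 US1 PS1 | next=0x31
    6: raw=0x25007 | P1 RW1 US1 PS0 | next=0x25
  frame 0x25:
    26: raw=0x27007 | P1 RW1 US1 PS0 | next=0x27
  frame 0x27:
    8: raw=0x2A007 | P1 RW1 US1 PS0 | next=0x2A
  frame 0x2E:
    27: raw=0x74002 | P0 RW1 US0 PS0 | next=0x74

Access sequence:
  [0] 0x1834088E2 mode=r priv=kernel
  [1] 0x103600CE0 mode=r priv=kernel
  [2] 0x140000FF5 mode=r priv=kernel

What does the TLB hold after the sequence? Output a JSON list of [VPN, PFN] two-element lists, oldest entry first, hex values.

Walk each access:
#0 VA=0x1834088E2 (r,kernel):
  L0: frame=0x21 idx=6 entry=0x25007 [P=1 RW=1 US=1 PS=0]
  L1: frame=0x25 idx=26 entry=0x27007 [P=1 RW=1 US=1 PS=0]
  L2: frame=0x27 idx=8 entry=0x2A007 [P=1 RW=1 US=1 PS=0]
  ✓ 0x2A8E2  — 3 lookups
#1 VA=0x103600CE0 (r,kernel):
  L0: frame=0x21 idx=4 entry=0x2E007 [P=1 RW=1 US=1 PS=0]
  L1: frame=0x2E idx=27 entry=0x74002 [P=0 RW=1 US=0 PS=0]
  ✗ PAGE_NOT_PRESENT  [2 reads]
#2 VA=0x140000FF5 (r,kernel):
  L0: frame=0x21 idx=5 entry=0x31087 [P=1 RW=1 US=1 PS=1]
  ✓ 0x31FF5 (huge @L0)  — 1 lookups

TLB: [["0x183408", "0x2A"], ["0x140000", "0x31"]]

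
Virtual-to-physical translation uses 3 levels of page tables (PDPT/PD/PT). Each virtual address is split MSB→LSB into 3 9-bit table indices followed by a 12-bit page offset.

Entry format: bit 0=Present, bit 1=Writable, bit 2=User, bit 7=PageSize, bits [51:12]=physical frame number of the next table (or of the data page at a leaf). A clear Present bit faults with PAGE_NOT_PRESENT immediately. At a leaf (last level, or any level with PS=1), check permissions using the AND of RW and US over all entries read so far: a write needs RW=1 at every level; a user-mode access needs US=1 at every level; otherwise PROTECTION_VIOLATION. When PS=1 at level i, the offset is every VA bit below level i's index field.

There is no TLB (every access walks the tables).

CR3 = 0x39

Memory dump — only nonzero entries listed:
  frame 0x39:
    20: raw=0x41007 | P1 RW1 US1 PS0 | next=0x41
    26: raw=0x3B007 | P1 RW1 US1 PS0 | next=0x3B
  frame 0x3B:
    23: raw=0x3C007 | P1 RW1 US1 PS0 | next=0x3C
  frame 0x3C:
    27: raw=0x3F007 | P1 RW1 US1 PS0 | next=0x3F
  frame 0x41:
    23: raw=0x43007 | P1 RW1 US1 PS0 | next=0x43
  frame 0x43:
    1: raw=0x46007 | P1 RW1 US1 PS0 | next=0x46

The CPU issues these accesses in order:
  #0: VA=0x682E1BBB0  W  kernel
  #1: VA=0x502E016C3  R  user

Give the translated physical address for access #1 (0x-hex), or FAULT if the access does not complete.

Per-access translation:
#0 VA=0x682E1BBB0 (w,kernel):
  L0 @0x39[26] → 0x3B007  P=1,RW=1,US=1,PS=0
  L1 @0x3B[23] → 0x3C007  P=1,RW=1,US=1,PS=0
  L2 @0x3C[27] → 0x3F007  P=1,RW=1,US=1,PS=0
  → PA=0x3FBB0  (3 entries read)
#1 VA=0x502E016C3 (r,user):
  L0 @0x39[20] → 0x41007  P=1,RW=1,US=1,PS=0
  L1 @0x41[23] → 0x43007  P=1,RW=1,US=1,PS=0
  L2 @0x43[1] → 0x46007  P=1,RW=1,US=1,PS=0
  → PA=0x466C3  (3 entries read)

Access #1 PA: 0x466C3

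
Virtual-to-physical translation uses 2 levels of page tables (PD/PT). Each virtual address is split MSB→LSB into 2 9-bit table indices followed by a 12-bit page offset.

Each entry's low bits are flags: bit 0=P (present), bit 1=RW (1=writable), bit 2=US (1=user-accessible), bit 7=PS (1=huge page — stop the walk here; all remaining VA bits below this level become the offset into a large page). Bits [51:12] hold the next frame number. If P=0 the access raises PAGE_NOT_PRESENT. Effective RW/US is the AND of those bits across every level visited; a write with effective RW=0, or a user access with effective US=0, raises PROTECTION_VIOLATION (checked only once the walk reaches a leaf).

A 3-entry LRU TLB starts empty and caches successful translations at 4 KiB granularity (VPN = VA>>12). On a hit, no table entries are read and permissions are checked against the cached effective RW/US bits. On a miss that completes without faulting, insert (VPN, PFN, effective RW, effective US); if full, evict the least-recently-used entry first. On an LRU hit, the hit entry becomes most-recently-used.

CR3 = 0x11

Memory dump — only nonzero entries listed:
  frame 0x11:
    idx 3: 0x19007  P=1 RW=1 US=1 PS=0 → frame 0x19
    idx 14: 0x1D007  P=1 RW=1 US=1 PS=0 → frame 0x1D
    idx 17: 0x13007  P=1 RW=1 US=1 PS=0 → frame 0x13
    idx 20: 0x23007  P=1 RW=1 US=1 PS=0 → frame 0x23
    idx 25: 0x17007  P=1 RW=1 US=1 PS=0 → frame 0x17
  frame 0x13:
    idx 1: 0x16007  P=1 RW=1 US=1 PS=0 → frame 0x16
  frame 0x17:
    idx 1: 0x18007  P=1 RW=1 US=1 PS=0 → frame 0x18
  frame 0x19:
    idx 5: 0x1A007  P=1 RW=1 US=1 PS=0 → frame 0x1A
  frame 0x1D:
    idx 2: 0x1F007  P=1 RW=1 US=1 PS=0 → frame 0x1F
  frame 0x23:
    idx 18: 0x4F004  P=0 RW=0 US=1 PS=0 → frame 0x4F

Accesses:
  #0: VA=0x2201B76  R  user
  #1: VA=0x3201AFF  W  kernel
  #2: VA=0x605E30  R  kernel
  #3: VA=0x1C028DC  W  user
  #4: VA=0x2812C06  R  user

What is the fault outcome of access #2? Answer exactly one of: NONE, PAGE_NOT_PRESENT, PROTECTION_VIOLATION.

Per-access translation:
#0 VA=0x2201B76 (r,user):
  lvl0: tbl 0x11, slot 17 ⇒ 0x13007 (P1/RW1/US1/PS0)
  lvl1: tbl 0x13, slot 1 ⇒ 0x16007 (P1/RW1/US1/PS0)
  ⇒ phys 0x16B76  [2 reads]
#1 VA=0x3201AFF (w,kernel):
  lvl0: tbl 0x11, slot 25 ⇒ 0x17007 (P1/RW1/US1/PS0)
  lvl1: tbl 0x17, slot 1 ⇒ 0x18007 (P1/RW1/US1/PS0)
  ⇒ phys 0x18AFF  [2 reads]
#2 VA=0x605E30 (r,kernel):
  lvl0: tbl 0x11, slot 3 ⇒ 0x19007 (P1/RW1/US1/PS0)
  lvl1: tbl 0x19, slot 5 ⇒ 0x1A007 (P1/RW1/US1/PS0)
  ⇒ phys 0x1AE30  [2 reads]
#3 VA=0x1C028DC (w,user):
  lvl0: tbl 0x11, slot 14 ⇒ 0x1D007 (P1/RW1/US1/PS0)
  lvl1: tbl 0x1D, slot 2 ⇒ 0x1F007 (P1/RW1/US1/PS0)
  ⇒ phys 0x1F8DC  [2 reads]
#4 VA=0x2812C06 (r,user):
  lvl0: tbl 0x11, slot 20 ⇒ 0x23007 (P1/RW1/US1/PS0)
  lvl1: tbl 0x23, slot 18 ⇒ 0x4F004 (P0/RW0/US1/PS0)
  → PAGE_NOT_PRESENT  (2 entries read)

Access #2 fault: NONE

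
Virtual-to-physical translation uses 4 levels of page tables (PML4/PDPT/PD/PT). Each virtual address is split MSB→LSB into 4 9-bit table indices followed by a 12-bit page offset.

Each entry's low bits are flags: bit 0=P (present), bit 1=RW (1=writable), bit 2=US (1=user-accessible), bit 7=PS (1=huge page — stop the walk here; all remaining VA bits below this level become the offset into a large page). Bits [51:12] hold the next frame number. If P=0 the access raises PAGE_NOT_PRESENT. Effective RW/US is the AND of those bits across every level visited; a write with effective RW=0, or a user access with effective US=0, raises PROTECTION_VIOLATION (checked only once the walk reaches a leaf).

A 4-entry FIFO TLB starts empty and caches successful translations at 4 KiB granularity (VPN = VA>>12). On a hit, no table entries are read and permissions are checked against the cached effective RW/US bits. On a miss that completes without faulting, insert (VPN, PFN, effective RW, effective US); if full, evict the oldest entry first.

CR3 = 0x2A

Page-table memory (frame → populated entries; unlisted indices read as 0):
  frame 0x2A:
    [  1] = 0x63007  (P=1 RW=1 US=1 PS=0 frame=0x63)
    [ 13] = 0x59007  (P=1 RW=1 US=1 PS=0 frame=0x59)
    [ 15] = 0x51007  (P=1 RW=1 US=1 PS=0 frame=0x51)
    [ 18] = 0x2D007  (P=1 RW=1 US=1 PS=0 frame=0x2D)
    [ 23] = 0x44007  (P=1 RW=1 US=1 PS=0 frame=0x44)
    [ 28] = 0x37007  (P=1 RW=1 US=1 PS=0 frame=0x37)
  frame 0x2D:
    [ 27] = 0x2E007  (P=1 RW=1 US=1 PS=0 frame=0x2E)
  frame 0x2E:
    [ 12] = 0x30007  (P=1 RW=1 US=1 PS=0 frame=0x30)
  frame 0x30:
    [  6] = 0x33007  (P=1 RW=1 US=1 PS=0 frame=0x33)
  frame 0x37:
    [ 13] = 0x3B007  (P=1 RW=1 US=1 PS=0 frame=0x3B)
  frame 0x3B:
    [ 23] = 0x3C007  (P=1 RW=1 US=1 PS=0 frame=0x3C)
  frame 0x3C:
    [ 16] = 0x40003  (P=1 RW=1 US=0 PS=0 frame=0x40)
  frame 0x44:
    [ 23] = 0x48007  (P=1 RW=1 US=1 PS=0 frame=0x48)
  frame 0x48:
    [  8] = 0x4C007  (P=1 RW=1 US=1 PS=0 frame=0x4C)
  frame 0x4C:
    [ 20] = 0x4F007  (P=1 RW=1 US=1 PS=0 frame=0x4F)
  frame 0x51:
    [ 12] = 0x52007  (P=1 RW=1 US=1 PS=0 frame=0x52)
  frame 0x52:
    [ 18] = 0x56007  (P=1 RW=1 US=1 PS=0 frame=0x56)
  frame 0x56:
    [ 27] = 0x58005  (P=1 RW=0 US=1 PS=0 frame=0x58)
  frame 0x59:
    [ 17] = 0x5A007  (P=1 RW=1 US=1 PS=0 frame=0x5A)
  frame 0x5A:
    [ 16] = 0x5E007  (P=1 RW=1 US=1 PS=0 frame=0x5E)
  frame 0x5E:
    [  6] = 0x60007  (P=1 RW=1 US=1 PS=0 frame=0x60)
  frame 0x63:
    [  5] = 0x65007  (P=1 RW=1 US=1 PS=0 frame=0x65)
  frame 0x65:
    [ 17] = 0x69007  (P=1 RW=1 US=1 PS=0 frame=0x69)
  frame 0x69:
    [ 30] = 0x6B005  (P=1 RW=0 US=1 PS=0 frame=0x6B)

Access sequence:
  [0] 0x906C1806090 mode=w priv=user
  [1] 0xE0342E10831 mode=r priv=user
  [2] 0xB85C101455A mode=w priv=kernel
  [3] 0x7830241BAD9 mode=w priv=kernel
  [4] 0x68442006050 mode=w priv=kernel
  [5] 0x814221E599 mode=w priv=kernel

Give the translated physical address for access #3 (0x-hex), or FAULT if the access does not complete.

Walk each access:
#0 VA=0x906C1806090 (w,user):
  [0] read 0x2A idx=18: raw=0x2D007 flags P=1 W=1 U=1 S=0
  [1] read 0x2D idx=27: raw=0x2E007 flags P=1 W=1 U=1 S=0
  [2] read 0x2E idx=12: raw=0x30007 flags P=1 W=1 U=1 S=0
  [3] read 0x30 idx=6: raw=0x33007 flags P=1 W=1 U=1 S=0
  ✓ 0x33090  — 4 lookups
#1 VA=0xE0342E10831 (r,user):
  [0] read 0x2A idx=28: raw=0x37007 flags P=1 W=1 U=1 S=0
  [1] read 0x37 idx=13: raw=0x3B007 flags P=1 W=1 U=1 S=0
  [2] read 0x3B idx=23: raw=0x3C007 flags P=1 W=1 U=1 S=0
  [3] read 0x3C idx=16: raw=0x40003 flags P=1 W=1 U=0 S=0
  → PROTECTION_VIOLATION  (4 entries read)
#2 VA=0xB85C101455A (w,kernel):
  [0] read 0x2A idx=23: raw=0x44007 flags P=1 W=1 U=1 S=0
  [1] read 0x44 idx=23: raw=0x48007 flags P=1 W=1 U=1 S=0
  [2] read 0x48 idx=8: raw=0x4C007 flags P=1 W=1 U=1 S=0
  [3] read 0x4C idx=20: raw=0x4F007 flags P=1 W=1 U=1 S=0
  ✓ 0x4F55A  — 4 lookups
#3 VA=0x7830241BAD9 (w,kernel):
  [0] read 0x2A idx=15: raw=0x51007 flags P=1 W=1 U=1 S=0
  [1] read 0x51 idx=12: raw=0x52007 flags P=1 W=1 U=1 S=0
  [2] read 0x52 idx=18: raw=0x56007 flags P=1 W=1 U=1 S=0
  [3] read 0x56 idx=27: raw=0x58005 flags P=1 W=0 U=1 S=0
  → PROTECTION_VIOLATION  (4 entries read)
#4 VA=0x68442006050 (w,kernel):
  [0] read 0x2A idx=13: raw=0x59007 flags P=1 W=1 U=1 S=0
  [1] read 0x59 idx=17: raw=0x5A007 flags P=1 W=1 U=1 S=0
  [2] read 0x5A idx=16: raw=0x5E007 flags P=1 W=1 U=1 S=0
  [3] read 0x5E idx=6: raw=0x60007 flags P=1 W=1 U=1 S=0
  ✓ 0x60050  — 4 lookups
#5 VA=0x814221E599 (w,kernel):
  [0] read 0x2A idx=1: raw=0x63007 flags P=1 W=1 U=1 S=0
  [1] read 0x63 idx=5: raw=0x65007 flags P=1 W=1 U=1 S=0
  [2] read 0x65 idx=17: raw=0x69007 flags P=1 W=1 U=1 S=0
  [3] read 0x69 idx=30: raw=0x6B005 flags P=1 W=0 U=1 S=0
  → PROTECTION_VIOLATION  (4 entries read)

Access #3 PA: FAULT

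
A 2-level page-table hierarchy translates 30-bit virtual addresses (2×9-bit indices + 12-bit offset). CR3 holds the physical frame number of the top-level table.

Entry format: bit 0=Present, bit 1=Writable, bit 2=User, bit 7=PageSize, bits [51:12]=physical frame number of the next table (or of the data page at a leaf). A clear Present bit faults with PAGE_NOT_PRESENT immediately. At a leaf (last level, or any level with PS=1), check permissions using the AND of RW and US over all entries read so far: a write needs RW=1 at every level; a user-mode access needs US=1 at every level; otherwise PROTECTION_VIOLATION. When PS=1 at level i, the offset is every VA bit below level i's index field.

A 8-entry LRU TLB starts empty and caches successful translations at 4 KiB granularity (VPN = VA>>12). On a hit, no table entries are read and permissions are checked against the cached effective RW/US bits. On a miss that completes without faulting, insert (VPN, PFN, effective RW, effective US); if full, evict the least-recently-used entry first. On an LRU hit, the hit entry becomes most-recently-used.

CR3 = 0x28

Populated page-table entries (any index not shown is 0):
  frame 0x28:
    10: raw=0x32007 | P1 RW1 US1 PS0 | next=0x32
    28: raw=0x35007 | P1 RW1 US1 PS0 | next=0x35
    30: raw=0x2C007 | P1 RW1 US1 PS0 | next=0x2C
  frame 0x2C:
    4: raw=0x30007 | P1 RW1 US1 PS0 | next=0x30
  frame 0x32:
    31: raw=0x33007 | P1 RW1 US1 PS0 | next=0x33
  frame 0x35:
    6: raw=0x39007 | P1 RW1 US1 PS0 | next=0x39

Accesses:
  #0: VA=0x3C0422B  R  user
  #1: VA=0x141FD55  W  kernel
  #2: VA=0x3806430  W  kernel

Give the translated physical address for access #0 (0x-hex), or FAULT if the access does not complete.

Walk each access:
#0 VA=0x3C0422B (r,user):
  lvl0: tbl 0x28, slot 30 ⇒ 0x2C007 (P1/RW1/US1/PS0)
  lvl1: tbl 0x2C, slot 4 ⇒ 0x30007 (P1/RW1/US1/PS0)
  → PA=0x3022B  (2 entries read)
#1 VA=0x141FD55 (w,kernel):
  lvl0: tbl 0x28, slot 10 ⇒ 0x32007 (P1/RW1/US1/PS0)
  lvl1: tbl 0x32, slot 31 ⇒ 0x33007 (P1/RW1/US1/PS0)
  → PA=0x33D55  (2 entries read)
#2 VA=0x3806430 (w,kernel):
  lvl0: tbl 0x28, slot 28 ⇒ 0x35007 (P1/RW1/US1/PS0)
  lvl1: tbl 0x35, slot 6 ⇒ 0x39007 (P1/RW1/US1/PS0)
  → PA=0x39430  (2 entries read)

Access #0 PA: 0x3022B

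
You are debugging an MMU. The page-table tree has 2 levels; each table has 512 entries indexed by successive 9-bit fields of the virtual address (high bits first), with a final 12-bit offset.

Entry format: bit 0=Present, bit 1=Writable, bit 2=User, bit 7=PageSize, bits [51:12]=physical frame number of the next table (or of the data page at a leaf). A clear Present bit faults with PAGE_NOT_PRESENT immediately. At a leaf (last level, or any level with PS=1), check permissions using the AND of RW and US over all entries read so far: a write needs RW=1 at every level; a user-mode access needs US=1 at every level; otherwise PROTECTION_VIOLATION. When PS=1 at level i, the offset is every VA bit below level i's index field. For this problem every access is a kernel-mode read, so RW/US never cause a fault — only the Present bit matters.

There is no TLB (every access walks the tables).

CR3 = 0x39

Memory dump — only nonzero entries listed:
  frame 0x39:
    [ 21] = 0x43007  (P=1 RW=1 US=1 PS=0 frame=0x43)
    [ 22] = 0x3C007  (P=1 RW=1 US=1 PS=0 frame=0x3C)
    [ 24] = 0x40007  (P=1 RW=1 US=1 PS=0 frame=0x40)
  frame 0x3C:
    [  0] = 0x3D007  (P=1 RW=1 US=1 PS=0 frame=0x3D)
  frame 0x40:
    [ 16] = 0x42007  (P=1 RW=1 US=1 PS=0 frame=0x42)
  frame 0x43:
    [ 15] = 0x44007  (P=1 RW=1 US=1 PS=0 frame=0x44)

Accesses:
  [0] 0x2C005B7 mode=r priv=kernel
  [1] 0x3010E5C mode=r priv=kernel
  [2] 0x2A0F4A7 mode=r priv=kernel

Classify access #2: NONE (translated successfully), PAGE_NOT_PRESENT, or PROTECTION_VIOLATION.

Walk each access:
#0 VA=0x2C005B7 (r,kernel):
  L0: frame=0x39 idx=22 entry=0x3C007 [P=1 RW=1 US=1 PS=0]
  L1: frame=0x3C idx=0 entry=0x3D007 [P=1 RW=1 US=1 PS=0]
  ✓ 0x3D5B7  — 2 lookups
#1 VA=0x3010E5C (r,kernel):
  L0: frame=0x39 idx=24 entry=0x40007 [P=1 RW=1 US=1 PS=0]
  L1: frame=0x40 idx=16 entry=0x42007 [P=1 RW=1 US=1 PS=0]
  ✓ 0x42E5C  — 2 lookups
#2 VA=0x2A0F4A7 (r,kernel):
  L0: frame=0x39 idx=21 entry=0x43007 [P=1 RW=1 US=1 PS=0]
  L1: frame=0x43 idx=15 entry=0x44007 [P=1 RW=1 US=1 PS=0]
  ✓ 0x444A7  — 2 lookups

Access #2 fault: NONE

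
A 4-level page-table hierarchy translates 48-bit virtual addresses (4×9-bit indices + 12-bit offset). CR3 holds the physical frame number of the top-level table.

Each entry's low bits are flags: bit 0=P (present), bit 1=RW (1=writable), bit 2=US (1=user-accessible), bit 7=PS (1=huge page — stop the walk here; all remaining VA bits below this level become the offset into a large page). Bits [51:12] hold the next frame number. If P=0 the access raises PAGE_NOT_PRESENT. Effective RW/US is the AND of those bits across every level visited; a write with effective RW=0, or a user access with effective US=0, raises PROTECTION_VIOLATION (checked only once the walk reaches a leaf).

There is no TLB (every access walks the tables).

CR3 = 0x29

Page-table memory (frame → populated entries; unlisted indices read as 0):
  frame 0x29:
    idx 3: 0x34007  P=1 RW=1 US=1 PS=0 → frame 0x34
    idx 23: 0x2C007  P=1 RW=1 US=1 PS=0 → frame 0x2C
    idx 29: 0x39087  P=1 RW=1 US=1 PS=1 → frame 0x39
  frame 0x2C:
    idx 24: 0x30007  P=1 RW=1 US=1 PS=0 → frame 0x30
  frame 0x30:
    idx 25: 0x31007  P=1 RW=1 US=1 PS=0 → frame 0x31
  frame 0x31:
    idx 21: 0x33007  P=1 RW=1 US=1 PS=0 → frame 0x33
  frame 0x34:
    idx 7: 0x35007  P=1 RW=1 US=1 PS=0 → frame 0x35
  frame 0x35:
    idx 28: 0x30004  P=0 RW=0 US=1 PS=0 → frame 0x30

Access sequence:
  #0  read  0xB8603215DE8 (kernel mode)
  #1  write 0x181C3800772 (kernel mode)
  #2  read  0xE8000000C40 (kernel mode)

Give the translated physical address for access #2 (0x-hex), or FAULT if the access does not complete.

Trace:
#0 VA=0xB8603215DE8 (r,kernel):
  L0 @0x29[23] → 0x2C007  P=1,RW=1,US=1,PS=0
  L1 @0x2C[24] → 0x30007  P=1,RW=1,US=1,PS=0
  L2 @0x30[25] → 0x31007  P=1,RW=1,US=1,PS=0
  L3 @0x31[21] → 0x33007  P=1,RW=1,US=1,PS=0
  ✓ 0x33DE8  — 4 lookups
#1 VA=0x181C3800772 (w,kernel):
  L0 @0x29[3] → 0x34007  P=1,RW=1,US=1,PS=0
  L1 @0x34[7] → 0x35007  P=1,RW=1,US=1,PS=0
  L2 @0x35[28] → 0x30004  P=0,RW=0,US=1,PS=0
  ✗ PAGE_NOT_PRESENT  [3 reads]
#2 VA=0xE8000000C40 (r,kernel):
  L0 @0x29[29] → 0x39087  P=1,RW=1,US=1,PS=1
  ✓ 0x39C40 (huge @L0)  — 1 lookups

Access #2 PA: 0x39C40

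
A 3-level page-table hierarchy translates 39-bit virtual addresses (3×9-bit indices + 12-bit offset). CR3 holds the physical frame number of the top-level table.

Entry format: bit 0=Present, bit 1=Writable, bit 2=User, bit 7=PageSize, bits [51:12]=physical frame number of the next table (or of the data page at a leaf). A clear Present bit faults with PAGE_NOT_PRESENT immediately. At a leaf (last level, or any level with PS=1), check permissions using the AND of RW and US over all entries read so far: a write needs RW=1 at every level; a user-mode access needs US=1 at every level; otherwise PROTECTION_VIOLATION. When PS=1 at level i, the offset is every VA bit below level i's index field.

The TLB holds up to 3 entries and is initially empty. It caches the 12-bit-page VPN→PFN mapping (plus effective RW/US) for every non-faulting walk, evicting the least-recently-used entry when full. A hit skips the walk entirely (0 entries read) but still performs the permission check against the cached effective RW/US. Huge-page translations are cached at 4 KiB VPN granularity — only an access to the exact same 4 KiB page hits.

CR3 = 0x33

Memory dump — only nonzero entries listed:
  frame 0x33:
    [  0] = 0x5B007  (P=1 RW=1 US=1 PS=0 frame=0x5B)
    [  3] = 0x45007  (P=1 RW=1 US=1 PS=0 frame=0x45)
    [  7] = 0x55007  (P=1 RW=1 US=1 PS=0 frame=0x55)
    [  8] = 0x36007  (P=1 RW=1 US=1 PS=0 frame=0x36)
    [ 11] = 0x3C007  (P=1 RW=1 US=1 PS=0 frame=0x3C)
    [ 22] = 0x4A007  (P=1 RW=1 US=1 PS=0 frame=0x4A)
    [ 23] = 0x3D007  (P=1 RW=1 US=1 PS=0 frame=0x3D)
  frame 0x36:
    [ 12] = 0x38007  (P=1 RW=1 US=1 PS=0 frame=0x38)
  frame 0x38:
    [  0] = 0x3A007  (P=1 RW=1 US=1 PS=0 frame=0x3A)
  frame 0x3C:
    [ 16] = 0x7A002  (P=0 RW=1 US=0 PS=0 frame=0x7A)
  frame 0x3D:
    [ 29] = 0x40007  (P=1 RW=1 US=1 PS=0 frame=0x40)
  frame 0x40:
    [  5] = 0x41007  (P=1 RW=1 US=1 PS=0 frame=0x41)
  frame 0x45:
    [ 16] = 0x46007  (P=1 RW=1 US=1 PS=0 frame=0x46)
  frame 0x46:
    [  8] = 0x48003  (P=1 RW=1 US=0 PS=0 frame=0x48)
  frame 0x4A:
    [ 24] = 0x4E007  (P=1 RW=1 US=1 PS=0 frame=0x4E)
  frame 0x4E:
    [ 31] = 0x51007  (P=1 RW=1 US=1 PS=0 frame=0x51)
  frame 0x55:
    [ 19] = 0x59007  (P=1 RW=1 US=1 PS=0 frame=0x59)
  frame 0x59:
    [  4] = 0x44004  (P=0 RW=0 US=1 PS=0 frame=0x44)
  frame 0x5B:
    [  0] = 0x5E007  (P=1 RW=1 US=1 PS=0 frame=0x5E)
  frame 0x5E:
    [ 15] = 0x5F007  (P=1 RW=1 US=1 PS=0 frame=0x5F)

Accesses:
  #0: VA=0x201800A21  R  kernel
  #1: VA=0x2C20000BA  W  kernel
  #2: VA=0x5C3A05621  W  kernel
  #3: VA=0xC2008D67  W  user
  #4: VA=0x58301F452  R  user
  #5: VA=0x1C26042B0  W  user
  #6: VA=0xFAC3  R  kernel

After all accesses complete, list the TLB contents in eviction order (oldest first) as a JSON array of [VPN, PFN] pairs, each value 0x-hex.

Trace:
#0 VA=0x201800A21 (r,kernel):
  L0: frame=0x33 idx=8 entry=0x36007 [P=1 RW=1 US=1 PS=0]
  L1: frame=0x36 idx=12 entry=0x38007 [P=1 RW=1 US=1 PS=0]
  L2: frame=0x38 idx=0 entry=0x3A007 [P=1 RW=1 US=1 PS=0]
  ⇒ phys 0x3AA21  [3 reads]
#1 VA=0x2C20000BA (w,kernel):
  L0: frame=0x33 idx=11 entry=0x3C007 [P=1 RW=1 US=1 PS=0]
  L1: frame=0x3C idx=16 entry=0x7A002 [P=0 RW=1 US=0 PS=0]
  ✗ PAGE_NOT_PRESENT  [2 reads]
#2 VA=0x5C3A05621 (w,kernel):
  L0: frame=0x33 idx=23 entry=0x3D007 [P=1 RW=1 US=1 PS=0]
  L1: frame=0x3D idx=29 entry=0x40007 [P=1 RW=1 US=1 PS=0]
  L2: frame=0x40 idx=5 entry=0x41007 [P=1 RW=1 US=1 PS=0]
  ⇒ phys 0x41621  [3 reads]
#3 VA=0xC2008D67 (w,user):
  L0: frame=0x33 idx=3 entry=0x45007 [P=1 RW=1 US=1 PS=0]
  L1: frame=0x45 idx=16 entry=0x46007 [P=1 RW=1 US=1 PS=0]
  L2: frame=0x46 idx=8 entry=0x48003 [P=1 RW=1 US=0 PS=0]
  ✗ PROTECTION_VIOLATION  [3 reads]
#4 VA=0x58301F452 (r,user):
  L0: frame=0x33 idx=22 entry=0x4A007 [P=1 RW=1 US=1 PS=0]
  L1: frame=0x4A idx=24 entry=0x4E007 [P=1 RW=1 US=1 PS=0]
  L2: frame=0x4E idx=31 entry=0x51007 [P=1 RW=1 US=1 PS=0]
  ⇒ phys 0x51452  [3 reads]
#5 VA=0x1C26042B0 (w,user):
  L0: frame=0x33 idx=7 entry=0x55007 [P=1 RW=1 US=1 PS=0]
  L1: frame=0x55 idx=19 entry=0x59007 [P=1 RW=1 US=1 PS=0]
  L2: frame=0x59 idx=4 entry=0x44004 [P=0 RW=0 US=1 PS=0]
  ✗ PAGE_NOT_PRESENT  [3 reads]
#6 VA=0xFAC3 (r,kernel):
  L0: frame=0x33 idx=0 entry=0x5B007 [P=1 RW=1 US=1 PS=0]
  L1: frame=0x5B idx=0 entry=0x5E007 [P=1 RW=1 US=1 PS=0]
  L2: frame=0x5E idx=15 entry=0x5F007 [P=1 RW=1 US=1 PS=0]
  ⇒ phys 0x5FAC3  [3 reads]

TLB: [["0x5C3A05", "0x41"], ["0x58301F", "0x51"], ["0xF", "0x5F"]]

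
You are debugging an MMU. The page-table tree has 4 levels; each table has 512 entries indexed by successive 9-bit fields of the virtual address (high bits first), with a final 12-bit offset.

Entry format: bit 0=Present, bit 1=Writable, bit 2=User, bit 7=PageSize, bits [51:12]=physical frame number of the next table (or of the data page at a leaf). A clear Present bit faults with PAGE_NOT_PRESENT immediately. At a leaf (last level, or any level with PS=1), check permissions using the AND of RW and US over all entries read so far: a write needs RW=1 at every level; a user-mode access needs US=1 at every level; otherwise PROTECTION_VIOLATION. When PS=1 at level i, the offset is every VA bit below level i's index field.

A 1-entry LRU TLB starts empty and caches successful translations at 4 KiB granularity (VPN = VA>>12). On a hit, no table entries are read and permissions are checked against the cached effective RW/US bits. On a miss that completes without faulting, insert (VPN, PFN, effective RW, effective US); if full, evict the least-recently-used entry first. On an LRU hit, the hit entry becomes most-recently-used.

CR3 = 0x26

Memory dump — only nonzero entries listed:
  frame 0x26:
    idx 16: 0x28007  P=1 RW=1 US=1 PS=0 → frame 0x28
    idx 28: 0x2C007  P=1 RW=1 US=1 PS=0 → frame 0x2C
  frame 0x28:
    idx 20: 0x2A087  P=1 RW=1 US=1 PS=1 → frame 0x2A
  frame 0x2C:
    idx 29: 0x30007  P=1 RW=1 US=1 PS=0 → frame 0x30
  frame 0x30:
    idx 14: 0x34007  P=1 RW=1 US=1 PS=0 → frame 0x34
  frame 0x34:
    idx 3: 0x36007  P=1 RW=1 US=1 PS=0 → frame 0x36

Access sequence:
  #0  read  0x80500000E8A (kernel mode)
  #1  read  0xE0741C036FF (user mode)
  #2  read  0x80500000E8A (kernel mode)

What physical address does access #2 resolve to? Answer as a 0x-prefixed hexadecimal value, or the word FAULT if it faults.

Trace:
#0 VA=0x80500000E8A (r,kernel):
  [0] read 0x26 idx=16: raw=0x28007 flags P=1 W=1 U=1 S=0
  [1] read 0x28 idx=20: raw=0x2A087 flags P=1 W=1 U=1 S=1
  → PA=0x2AE8A (huge @L1)  (2 entries read)
#1 VA=0xE0741C036FF (r,user):
  [0] read 0x26 idx=28: raw=0x2C007 flags P=1 W=1 U=1 S=0
  [1] read 0x2C idx=29: raw=0x30007 flags P=1 W=1 U=1 S=0
  [2] read 0x30 idx=14: raw=0x34007 flags P=1 W=1 U=1 S=0
  [3] read 0x34 idx=3: raw=0x36007 flags P=1 W=1 U=1 S=0
  → PA=0x366FF  (4 entries read)
#2 VA=0x80500000E8A (r,kernel):
  [0] read 0x26 idx=16: raw=0x28007 flags P=1 W=1 U=1 S=0
  [1] read 0x28 idx=20: raw=0x2A087 flags P=1 W=1 U=1 S=1
  → PA=0x2AE8A (huge @L1)  (2 entries read)

Access #2 PA: 0x2AE8A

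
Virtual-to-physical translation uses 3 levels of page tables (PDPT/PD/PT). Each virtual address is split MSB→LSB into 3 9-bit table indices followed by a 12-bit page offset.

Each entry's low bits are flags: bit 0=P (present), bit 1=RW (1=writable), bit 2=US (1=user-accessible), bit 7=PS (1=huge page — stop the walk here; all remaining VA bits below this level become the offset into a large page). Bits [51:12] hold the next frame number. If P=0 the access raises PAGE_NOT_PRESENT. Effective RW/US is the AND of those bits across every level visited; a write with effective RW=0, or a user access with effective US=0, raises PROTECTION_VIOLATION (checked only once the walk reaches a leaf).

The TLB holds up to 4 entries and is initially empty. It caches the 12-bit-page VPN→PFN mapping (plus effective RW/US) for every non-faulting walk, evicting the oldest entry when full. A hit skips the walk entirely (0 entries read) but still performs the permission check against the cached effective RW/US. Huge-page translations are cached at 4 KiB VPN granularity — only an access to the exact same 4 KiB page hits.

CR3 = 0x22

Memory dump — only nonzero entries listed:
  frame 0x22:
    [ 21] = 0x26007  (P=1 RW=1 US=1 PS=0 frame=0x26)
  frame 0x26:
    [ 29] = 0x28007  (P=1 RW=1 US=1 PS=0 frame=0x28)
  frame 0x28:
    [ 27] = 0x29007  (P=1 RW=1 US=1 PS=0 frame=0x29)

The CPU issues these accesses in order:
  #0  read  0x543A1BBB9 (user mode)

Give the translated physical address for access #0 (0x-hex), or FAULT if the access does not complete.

Trace:
#0 VA=0x543A1BBB9 (r,user):
  lvl0: tbl 0x22, slot 21 ⇒ 0x26007 (P1/RW1/US1/PS0)
  lvl1: tbl 0x26, slot 29 ⇒ 0x28007 (P1/RW1/US1/PS0)
  lvl2: tbl 0x28, slot 27 ⇒ 0x29007 (P1/RW1/US1/PS0)
  ⇒ phys 0x29BB9  [3 reads]

Access #0 PA: 0x29BB9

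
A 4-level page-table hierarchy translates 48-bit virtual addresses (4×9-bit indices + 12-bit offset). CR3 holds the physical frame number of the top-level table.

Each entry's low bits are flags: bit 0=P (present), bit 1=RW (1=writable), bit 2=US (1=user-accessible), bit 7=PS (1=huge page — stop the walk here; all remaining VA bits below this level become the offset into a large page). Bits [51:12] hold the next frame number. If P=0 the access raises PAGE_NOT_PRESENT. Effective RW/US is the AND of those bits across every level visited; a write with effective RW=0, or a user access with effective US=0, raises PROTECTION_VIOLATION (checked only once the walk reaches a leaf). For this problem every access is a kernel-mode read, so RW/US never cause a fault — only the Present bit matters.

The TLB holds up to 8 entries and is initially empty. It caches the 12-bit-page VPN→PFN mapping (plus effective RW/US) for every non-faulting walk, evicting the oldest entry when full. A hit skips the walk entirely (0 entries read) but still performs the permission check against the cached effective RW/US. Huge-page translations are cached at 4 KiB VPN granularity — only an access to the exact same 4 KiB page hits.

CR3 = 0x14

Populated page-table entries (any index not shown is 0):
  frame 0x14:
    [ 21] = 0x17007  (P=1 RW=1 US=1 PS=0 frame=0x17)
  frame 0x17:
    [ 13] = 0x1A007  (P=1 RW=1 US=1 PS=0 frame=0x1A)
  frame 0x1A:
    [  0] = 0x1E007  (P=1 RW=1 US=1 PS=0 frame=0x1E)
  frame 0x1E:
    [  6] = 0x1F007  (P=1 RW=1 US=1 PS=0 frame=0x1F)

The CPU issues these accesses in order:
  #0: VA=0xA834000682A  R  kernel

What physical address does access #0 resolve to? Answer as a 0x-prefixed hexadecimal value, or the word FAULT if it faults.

Per-access translation:
#0 VA=0xA834000682A (r,kernel):
  L0 @0x14[21] → 0x17007  P=1,RW=1,US=1,PS=0
  L1 @0x17[13] → 0x1A007  P=1,RW=1,US=1,PS=0
  L2 @0x1A[0] → 0x1E007  P=1,RW=1,US=1,PS=0
  L3 @0x1E[6] → 0x1F007  P=1,RW=1,US=1,PS=0
  → PA=0x1F82A  (4 entries read)

Access #0 PA: 0x1F82A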